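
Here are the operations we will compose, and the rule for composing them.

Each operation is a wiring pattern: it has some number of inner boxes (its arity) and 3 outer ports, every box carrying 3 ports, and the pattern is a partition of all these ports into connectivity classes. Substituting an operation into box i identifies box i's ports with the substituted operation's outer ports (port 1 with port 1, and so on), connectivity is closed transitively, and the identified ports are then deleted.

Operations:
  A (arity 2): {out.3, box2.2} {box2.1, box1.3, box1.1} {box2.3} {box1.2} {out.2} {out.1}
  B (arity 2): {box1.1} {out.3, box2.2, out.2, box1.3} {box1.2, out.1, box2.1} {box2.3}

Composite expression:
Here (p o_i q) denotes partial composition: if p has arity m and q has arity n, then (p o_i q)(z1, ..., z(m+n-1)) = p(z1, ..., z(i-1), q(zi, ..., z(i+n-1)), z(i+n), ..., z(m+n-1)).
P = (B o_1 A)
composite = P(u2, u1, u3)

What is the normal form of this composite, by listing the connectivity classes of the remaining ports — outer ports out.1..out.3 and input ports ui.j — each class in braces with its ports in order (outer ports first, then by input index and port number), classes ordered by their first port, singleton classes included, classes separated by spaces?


After gluing at B, chains via deleted ports link the u-ports.
after A, the pattern on (u2, u1) reads {out.1} {out.2} {out.3, u1.2} {u1.1, u2.1, u2.3} {u1.3} {u2.2} (out.j = its outer ports)
after B, the pattern on (u2, u1, u3) reads {out.1, u3.1} {out.2, out.3, u1.2, u3.2} {u1.1, u2.1, u2.3} {u1.3} {u2.2} {u3.3} (out.j = its outer ports)

{out.1, u3.1} {out.2, out.3, u1.2, u3.2} {u1.1, u2.1, u2.3} {u1.3} {u2.2} {u3.3}


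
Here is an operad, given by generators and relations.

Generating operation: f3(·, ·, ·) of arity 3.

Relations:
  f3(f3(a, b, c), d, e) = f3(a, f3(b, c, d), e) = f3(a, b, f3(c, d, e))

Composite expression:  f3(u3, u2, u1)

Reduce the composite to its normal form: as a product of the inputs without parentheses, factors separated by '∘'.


u3 ∘ u2 ∘ u1


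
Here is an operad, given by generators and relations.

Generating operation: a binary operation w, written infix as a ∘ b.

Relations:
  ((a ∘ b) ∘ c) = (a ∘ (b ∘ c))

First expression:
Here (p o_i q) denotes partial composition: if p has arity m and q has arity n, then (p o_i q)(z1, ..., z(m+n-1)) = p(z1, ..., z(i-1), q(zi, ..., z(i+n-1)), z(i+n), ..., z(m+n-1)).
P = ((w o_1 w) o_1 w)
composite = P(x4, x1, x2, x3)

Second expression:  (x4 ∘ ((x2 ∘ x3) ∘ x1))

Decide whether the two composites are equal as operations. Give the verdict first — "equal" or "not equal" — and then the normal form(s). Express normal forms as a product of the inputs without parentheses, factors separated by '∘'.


The first expression, normalized: x4 ∘ x1 ∘ x2 ∘ x3
The second expression, normalized: x4 ∘ x2 ∘ x3 ∘ x1
Distinct normal forms: not equal.

not equal; the first gives x4 ∘ x1 ∘ x2 ∘ x3 and the second x4 ∘ x2 ∘ x3 ∘ x1


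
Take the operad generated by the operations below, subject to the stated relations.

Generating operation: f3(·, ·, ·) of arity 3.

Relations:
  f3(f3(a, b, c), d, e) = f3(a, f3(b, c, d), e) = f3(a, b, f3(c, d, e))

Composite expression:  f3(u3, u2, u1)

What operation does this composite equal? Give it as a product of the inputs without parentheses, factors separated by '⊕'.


u3 ⊕ u2 ⊕ u1

The f3-tree's shape is irrelevant; the u-reading-order decides.
f3(u3, u2, u1) spells out as u3 ⊕ u2 ⊕ u1


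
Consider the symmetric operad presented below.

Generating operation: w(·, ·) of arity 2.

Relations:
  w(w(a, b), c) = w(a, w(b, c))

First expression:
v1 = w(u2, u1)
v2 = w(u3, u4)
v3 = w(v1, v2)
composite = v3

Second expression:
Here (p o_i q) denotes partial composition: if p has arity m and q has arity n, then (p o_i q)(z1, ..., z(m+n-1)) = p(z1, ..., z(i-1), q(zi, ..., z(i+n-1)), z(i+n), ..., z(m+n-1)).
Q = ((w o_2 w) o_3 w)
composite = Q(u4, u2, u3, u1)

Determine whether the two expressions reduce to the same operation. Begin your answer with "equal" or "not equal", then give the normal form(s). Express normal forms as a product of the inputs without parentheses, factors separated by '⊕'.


The first expression, normalized: u2 ⊕ u1 ⊕ u3 ⊕ u4
The second expression, normalized: u4 ⊕ u2 ⊕ u3 ⊕ u1
The normal forms differ: not equal.

not equal; first: u2 ⊕ u1 ⊕ u3 ⊕ u4; second: u4 ⊕ u2 ⊕ u3 ⊕ u1


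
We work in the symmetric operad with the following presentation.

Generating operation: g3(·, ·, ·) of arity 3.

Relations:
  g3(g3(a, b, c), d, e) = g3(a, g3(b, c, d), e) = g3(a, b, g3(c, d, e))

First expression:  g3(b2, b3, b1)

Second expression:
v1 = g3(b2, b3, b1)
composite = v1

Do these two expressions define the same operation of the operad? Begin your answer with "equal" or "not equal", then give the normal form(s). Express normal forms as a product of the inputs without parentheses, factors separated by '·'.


equal: each reduces to b2 · b3 · b1

The first composite normalizes to b2 · b3 · b1
The second composite normalizes to b2 · b3 · b1
One common form — equal.


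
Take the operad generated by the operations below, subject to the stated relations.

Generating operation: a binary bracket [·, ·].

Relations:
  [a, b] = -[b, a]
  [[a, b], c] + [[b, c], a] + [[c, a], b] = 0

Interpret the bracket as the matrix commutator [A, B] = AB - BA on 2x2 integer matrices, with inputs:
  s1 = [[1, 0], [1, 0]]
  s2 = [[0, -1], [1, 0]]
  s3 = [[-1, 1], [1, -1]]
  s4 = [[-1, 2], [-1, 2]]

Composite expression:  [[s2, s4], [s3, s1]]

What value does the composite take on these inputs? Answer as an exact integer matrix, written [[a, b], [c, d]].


[[-6, 8], [-4, 6]]

[s2, s4] = [[-1, -3], [-3, 1]]
[s3, s1] = [[1, -1], [1, -1]]
[[s2, s4], [s3, s1]] = [[-6, 8], [-4, 6]]


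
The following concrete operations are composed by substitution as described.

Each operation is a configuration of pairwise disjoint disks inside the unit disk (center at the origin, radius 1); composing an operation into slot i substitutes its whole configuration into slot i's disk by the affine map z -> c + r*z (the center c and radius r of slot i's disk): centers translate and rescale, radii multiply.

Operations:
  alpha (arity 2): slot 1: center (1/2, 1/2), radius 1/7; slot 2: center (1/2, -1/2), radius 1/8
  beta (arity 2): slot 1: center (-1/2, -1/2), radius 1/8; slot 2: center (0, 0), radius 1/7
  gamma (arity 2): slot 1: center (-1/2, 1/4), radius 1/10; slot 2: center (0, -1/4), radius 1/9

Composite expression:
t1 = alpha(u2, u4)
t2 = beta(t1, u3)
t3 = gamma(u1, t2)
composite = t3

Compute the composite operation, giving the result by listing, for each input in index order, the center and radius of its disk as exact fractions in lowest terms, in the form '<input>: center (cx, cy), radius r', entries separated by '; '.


u1: center (-1/2, 1/4), radius 1/10; u2: center (-7/144, -43/144), radius 1/504; u3: center (0, -1/4), radius 1/63; u4: center (-7/144, -5/16), radius 1/576

Below gamma, radii multiply path by path; the u-disk centers shift.
tracing u1 down its 1-map path: center (-1/2, 1/4), radius 1/10
tracing u2 down its 3-map path: center (-7/144, -43/144), radius 1/504
tracing u4 down its 3-map path: center (-7/144, -5/16), radius 1/576
tracing u3 down its 2-map path: center (0, -1/4), radius 1/63


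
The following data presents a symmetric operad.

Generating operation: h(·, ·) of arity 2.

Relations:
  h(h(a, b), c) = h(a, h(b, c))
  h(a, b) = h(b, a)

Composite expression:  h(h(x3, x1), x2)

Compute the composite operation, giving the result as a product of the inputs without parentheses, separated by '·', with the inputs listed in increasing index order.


x1 · x2 · x3

Shape and order are irrelevant to h; the x-input set decides.
h(x3, x1) flattens to x3 · x1
h(h(x3, x1), x2) flattens to x3 · x1 · x2
rearranged into index order: x1 · x2 · x3


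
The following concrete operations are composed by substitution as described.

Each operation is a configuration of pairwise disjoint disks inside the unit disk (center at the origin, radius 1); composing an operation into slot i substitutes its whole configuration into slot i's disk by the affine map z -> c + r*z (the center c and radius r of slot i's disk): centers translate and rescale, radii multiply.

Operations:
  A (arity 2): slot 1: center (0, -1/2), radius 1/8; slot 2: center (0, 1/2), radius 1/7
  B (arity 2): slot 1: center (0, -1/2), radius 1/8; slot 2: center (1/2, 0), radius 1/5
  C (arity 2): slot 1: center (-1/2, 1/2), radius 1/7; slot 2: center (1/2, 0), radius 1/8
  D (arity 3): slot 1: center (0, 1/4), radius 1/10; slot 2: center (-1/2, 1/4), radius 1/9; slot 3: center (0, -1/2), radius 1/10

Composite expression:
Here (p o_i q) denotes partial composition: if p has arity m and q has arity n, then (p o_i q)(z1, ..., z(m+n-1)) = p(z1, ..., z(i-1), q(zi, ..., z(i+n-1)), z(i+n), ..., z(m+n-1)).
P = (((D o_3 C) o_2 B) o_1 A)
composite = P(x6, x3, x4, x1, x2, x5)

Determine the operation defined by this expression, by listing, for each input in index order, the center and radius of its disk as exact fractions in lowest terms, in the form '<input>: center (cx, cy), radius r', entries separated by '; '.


x1: center (-4/9, 1/4), radius 1/45; x2: center (-1/20, -9/20), radius 1/70; x3: center (0, 3/10), radius 1/70; x4: center (-1/2, 7/36), radius 1/72; x5: center (1/20, -1/2), radius 1/80; x6: center (0, 1/5), radius 1/80

Follow each x-input down from D: c' goes to c + r*c', radius to r*r'.
input x6: applying the 2 nested substitutions gives center (0, 1/5), radius 1/80
input x3: applying the 2 nested substitutions gives center (0, 3/10), radius 1/70
input x4: applying the 2 nested substitutions gives center (-1/2, 7/36), radius 1/72
input x1: applying the 2 nested substitutions gives center (-4/9, 1/4), radius 1/45
input x2: applying the 2 nested substitutions gives center (-1/20, -9/20), radius 1/70
input x5: applying the 2 nested substitutions gives center (1/20, -1/2), radius 1/80


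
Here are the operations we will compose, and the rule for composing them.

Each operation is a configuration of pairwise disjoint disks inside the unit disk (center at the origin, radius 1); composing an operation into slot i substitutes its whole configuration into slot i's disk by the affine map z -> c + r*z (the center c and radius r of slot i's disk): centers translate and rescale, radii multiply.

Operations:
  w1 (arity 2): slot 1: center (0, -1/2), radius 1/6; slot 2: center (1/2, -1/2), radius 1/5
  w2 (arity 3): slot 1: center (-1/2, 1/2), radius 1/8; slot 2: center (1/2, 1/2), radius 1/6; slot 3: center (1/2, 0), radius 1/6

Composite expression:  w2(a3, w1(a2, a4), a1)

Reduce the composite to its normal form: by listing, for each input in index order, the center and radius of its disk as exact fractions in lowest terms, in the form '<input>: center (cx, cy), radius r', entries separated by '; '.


a1: center (1/2, 0), radius 1/6; a2: center (1/2, 5/12), radius 1/36; a3: center (-1/2, 1/2), radius 1/8; a4: center (7/12, 5/12), radius 1/30

Below w2, radii multiply path by path; the a-disk centers shift.
a3 passes through 1 substitution, ending at center (-1/2, 1/2), radius 1/8
a2 passes through 2 substitutions, ending at center (1/2, 5/12), radius 1/36
a4 passes through 2 substitutions, ending at center (7/12, 5/12), radius 1/30
a1 passes through 1 substitution, ending at center (1/2, 0), radius 1/6


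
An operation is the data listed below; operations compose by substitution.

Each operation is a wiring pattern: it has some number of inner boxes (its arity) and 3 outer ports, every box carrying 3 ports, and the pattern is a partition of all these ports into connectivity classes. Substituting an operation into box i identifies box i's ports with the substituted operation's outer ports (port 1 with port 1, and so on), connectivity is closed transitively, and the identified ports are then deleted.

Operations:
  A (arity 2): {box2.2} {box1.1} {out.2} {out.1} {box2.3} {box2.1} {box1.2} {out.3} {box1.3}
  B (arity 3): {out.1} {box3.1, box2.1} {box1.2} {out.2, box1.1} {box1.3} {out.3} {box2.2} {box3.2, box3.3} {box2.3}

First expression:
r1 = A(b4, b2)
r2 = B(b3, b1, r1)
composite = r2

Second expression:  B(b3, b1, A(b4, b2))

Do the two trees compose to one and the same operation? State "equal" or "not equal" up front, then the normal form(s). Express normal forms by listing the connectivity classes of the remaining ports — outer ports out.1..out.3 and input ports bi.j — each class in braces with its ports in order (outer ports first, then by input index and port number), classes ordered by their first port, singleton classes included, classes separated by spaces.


In normal form, the first expression is {out.1} {out.2, b3.1} {out.3} {b1.1} {b1.2} {b1.3} {b2.1} {b2.2} {b2.3} {b3.2} {b3.3} {b4.1} {b4.2} {b4.3}
In normal form, the second expression is {out.1} {out.2, b3.1} {out.3} {b1.1} {b1.2} {b1.3} {b2.1} {b2.2} {b2.3} {b3.2} {b3.3} {b4.1} {b4.2} {b4.3}
Same normal form: equal.

equal — both sides give {out.1} {out.2, b3.1} {out.3} {b1.1} {b1.2} {b1.3} {b2.1} {b2.2} {b2.3} {b3.2} {b3.3} {b4.1} {b4.2} {b4.3}


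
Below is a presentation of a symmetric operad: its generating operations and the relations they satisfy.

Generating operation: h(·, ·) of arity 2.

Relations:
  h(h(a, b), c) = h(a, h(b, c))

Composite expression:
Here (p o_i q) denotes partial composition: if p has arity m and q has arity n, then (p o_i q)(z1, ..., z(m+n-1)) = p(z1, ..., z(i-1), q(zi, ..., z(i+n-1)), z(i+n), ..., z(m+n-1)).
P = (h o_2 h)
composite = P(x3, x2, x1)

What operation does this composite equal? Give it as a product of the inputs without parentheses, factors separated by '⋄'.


x3 ⋄ x2 ⋄ x1

Key point: h is associative — brackets drop, the x-order remains.
h(x2, x1) unparenthesizes to x2 ⋄ x1
h(x3, h(x2, x1)) unparenthesizes to x3 ⋄ x2 ⋄ x1


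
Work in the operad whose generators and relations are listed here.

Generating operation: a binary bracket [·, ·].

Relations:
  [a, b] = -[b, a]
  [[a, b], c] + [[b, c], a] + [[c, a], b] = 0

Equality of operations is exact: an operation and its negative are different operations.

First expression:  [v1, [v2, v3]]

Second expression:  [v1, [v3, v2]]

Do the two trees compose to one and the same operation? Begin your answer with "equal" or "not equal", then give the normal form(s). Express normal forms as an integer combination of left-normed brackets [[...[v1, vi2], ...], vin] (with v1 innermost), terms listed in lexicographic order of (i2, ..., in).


not equal — first [[v1, v2], v3] - [[v1, v3], v2], second -[[v1, v2], v3] + [[v1, v3], v2]


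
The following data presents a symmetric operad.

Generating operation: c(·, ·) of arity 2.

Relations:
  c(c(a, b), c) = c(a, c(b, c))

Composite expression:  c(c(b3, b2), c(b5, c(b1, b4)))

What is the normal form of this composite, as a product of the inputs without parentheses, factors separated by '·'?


b3 · b2 · b5 · b1 · b4

Associativity of c dissolves the nesting; only the b-input order survives.
c(b3, b2) collapses to b3 · b2
c(b1, b4) collapses to b1 · b4
c(b5, c(b1, b4)) collapses to b5 · b1 · b4
c(c(b3, b2), c(b5, c(b1, b4))) collapses to b3 · b2 · b5 · b1 · b4


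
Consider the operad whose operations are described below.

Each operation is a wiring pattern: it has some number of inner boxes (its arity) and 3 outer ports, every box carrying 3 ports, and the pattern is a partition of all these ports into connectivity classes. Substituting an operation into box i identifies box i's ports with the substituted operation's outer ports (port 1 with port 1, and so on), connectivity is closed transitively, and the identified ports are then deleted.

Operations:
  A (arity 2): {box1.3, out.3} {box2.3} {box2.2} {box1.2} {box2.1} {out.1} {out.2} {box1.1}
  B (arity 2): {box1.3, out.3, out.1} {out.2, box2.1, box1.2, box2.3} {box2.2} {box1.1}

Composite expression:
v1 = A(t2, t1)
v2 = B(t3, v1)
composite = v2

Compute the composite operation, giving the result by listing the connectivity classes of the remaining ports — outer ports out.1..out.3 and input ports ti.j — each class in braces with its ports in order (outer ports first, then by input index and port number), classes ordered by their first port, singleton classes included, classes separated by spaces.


{out.1, out.3, t3.3} {out.2, t2.3, t3.2} {t1.1} {t1.2} {t1.3} {t2.1} {t2.2} {t3.1}

Substituting into B glues patterns; closure does the rest.
composing A on (t2, t1), with out.j its own outer ports: {out.1} {out.2} {out.3, t2.3} {t1.1} {t1.2} {t1.3} {t2.1} {t2.2}
composing B on (t3, t2, t1), with out.j its own outer ports: {out.1, out.3, t3.3} {out.2, t2.3, t3.2} {t1.1} {t1.2} {t1.3} {t2.1} {t2.2} {t3.1}


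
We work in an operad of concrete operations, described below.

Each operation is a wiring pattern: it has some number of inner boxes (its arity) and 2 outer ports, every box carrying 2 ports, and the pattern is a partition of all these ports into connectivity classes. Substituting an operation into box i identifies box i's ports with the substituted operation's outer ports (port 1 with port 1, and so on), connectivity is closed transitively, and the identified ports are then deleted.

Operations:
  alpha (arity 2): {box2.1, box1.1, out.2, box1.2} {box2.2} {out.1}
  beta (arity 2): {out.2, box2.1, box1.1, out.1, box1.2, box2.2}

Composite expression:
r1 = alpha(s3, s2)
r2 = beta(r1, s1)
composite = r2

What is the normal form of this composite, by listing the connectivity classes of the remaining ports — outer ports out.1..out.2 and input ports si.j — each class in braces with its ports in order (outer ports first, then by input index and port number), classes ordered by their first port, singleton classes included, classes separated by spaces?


{out.1, out.2, s1.1, s1.2, s2.1, s3.1, s3.2} {s2.2}

Connectivity passes through glued beta-boundaries; trace each wire chain.
alpha over (s3, s2) gives {out.1} {out.2, s2.1, s3.1, s3.2} {s2.2}, out.j being that stage's outer ports
beta over (s3, s2, s1) gives {out.1, out.2, s1.1, s1.2, s2.1, s3.1, s3.2} {s2.2}, out.j being that stage's outer ports


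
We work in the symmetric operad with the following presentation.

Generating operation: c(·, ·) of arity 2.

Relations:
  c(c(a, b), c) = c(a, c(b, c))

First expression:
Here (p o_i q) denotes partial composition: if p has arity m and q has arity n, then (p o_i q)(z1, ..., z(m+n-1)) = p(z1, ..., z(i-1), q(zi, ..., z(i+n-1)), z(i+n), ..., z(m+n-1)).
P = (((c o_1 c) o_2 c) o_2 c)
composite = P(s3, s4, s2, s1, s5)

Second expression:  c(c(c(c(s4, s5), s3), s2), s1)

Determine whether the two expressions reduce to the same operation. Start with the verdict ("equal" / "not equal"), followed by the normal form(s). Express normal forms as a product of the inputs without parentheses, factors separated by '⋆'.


not equal; first: s3 ⋆ s4 ⋆ s2 ⋆ s1 ⋆ s5; second: s4 ⋆ s5 ⋆ s3 ⋆ s2 ⋆ s1

In normal form, the first expression is s3 ⋆ s4 ⋆ s2 ⋆ s1 ⋆ s5
In normal form, the second expression is s4 ⋆ s5 ⋆ s3 ⋆ s2 ⋆ s1
The forms do not match — not equal.


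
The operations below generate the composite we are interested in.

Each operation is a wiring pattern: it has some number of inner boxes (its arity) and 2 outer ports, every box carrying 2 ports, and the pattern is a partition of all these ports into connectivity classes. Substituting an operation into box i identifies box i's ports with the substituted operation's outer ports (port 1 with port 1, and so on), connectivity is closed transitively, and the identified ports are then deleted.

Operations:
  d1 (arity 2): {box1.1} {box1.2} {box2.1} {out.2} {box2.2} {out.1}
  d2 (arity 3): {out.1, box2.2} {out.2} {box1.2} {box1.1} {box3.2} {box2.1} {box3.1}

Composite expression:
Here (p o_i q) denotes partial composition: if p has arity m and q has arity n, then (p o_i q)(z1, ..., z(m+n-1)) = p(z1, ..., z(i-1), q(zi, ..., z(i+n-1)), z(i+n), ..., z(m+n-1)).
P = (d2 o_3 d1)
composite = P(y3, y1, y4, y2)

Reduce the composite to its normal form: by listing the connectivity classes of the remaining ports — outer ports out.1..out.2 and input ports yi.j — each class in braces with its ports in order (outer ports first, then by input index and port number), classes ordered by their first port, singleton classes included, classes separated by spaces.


{out.1, y1.2} {out.2} {y1.1} {y2.1} {y2.2} {y3.1} {y3.2} {y4.1} {y4.2}

After gluing at d2, chains via deleted ports link the y-ports.
d1 over (y4, y2) gives {out.1} {out.2} {y2.1} {y2.2} {y4.1} {y4.2}, out.j being that stage's outer ports
d2 over (y3, y1, y4, y2) gives {out.1, y1.2} {out.2} {y1.1} {y2.1} {y2.2} {y3.1} {y3.2} {y4.1} {y4.2}, out.j being that stage's outer ports


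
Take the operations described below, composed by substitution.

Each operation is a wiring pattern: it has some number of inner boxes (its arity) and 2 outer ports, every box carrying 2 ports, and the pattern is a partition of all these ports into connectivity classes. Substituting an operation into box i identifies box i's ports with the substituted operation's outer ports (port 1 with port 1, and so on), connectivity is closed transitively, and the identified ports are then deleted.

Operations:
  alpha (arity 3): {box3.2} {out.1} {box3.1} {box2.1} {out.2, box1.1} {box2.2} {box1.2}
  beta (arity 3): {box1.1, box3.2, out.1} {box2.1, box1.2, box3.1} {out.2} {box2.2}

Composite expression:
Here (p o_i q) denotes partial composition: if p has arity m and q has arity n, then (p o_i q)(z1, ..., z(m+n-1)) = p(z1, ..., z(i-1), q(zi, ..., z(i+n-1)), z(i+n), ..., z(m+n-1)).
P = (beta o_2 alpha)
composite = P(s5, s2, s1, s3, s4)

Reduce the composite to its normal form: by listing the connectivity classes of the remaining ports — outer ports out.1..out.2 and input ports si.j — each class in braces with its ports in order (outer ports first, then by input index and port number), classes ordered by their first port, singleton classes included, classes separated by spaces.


{out.1, s4.2, s5.1} {out.2} {s1.1} {s1.2} {s2.1} {s2.2} {s3.1} {s3.2} {s4.1, s5.2}

Treat the ports identified at beta as solder joints: merge, then drop.
the subtree at alpha composes to {out.1} {out.2, s2.1} {s1.1} {s1.2} {s2.2} {s3.1} {s3.2} on (s2, s1, s3); out.j = own outer ports
the subtree at beta composes to {out.1, s4.2, s5.1} {out.2} {s1.1} {s1.2} {s2.1} {s2.2} {s3.1} {s3.2} {s4.1, s5.2} on (s5, s2, s1, s3, s4); out.j = own outer ports


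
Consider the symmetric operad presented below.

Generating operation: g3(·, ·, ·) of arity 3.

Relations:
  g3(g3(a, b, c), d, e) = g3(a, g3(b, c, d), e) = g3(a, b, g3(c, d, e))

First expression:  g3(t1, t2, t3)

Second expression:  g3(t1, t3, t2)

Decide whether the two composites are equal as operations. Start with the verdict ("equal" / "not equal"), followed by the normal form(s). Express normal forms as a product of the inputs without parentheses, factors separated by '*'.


not equal — first t1 * t2 * t3, second t1 * t3 * t2

The first expression, normalized: t1 * t2 * t3
The second expression, normalized: t1 * t3 * t2
No match — not equal.


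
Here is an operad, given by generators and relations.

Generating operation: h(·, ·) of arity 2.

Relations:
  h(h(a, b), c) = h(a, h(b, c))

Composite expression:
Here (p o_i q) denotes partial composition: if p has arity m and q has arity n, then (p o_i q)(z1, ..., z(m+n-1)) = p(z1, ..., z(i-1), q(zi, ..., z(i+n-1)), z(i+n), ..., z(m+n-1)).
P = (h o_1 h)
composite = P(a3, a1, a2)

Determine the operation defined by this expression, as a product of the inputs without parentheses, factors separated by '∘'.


a3 ∘ a1 ∘ a2

The h-tree's shape is irrelevant; the a-reading-order decides.
h(a3, a1) flattens to a3 ∘ a1
h(h(a3, a1), a2) flattens to a3 ∘ a1 ∘ a2


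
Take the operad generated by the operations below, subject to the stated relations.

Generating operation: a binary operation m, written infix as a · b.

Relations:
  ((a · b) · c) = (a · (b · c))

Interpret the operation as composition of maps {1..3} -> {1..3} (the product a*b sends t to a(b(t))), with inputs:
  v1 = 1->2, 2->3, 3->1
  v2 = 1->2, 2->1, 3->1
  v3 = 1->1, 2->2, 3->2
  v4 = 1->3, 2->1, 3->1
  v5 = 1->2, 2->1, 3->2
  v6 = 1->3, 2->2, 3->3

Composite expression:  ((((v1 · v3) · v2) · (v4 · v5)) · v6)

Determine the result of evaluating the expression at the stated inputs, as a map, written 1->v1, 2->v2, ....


1->3, 2->2, 3->3

(v1 · v3) = 1->2, 2->3, 3->3
((v1 · v3) · v2) = 1->3, 2->2, 3->2
(v4 · v5) = 1->1, 2->3, 3->1
(((v1 · v3) · v2) · (v4 · v5)) = 1->3, 2->2, 3->3
((((v1 · v3) · v2) · (v4 · v5)) · v6) = 1->3, 2->2, 3->3


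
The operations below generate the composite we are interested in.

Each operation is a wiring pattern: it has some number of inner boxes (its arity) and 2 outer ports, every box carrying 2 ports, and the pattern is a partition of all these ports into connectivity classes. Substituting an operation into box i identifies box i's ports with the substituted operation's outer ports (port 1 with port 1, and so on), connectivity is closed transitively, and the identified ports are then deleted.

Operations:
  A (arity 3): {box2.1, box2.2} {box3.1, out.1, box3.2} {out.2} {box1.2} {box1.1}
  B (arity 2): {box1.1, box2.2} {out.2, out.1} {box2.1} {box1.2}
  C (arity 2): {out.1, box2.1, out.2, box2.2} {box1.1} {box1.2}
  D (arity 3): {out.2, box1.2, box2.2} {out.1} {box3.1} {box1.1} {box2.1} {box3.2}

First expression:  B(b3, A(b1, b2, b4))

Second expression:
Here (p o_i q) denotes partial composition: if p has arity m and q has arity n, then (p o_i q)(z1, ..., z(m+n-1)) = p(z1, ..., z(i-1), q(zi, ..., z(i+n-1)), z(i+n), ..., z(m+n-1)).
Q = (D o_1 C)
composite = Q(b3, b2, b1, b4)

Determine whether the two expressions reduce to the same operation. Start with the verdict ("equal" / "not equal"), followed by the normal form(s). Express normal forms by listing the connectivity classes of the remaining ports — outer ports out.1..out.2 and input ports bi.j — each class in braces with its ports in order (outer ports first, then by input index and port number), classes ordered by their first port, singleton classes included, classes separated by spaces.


not equal: they reduce to {out.1, out.2} {b1.1} {b1.2} {b2.1, b2.2} {b3.1} {b3.2} {b4.1, b4.2} and {out.1} {out.2, b1.2, b2.1, b2.2} {b1.1} {b3.1} {b3.2} {b4.1} {b4.2}


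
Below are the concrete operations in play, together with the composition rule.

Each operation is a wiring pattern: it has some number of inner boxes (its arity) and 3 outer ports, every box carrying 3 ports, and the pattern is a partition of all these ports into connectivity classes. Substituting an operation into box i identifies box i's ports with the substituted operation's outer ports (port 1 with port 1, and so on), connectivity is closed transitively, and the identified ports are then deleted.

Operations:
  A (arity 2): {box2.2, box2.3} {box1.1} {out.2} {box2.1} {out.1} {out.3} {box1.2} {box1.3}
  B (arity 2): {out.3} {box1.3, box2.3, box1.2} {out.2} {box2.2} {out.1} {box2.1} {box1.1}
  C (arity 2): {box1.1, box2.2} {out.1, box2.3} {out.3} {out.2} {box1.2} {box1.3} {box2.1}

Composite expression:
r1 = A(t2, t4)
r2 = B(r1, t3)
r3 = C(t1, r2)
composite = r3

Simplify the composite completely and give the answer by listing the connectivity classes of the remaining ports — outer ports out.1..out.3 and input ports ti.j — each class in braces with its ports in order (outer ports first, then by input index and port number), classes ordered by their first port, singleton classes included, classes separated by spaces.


{out.1} {out.2} {out.3} {t1.1} {t1.2} {t1.3} {t2.1} {t2.2} {t2.3} {t3.1} {t3.2} {t3.3} {t4.1} {t4.2, t4.3}

Reachability decides: close wires over C-identified ports.
stage A: inputs (t2, t4), connectivity {out.1} {out.2} {out.3} {t2.1} {t2.2} {t2.3} {t4.1} {t4.2, t4.3}, out.j its boundary
stage B: inputs (t2, t4, t3), connectivity {out.1} {out.2} {out.3} {t2.1} {t2.2} {t2.3} {t3.1} {t3.2} {t3.3} {t4.1} {t4.2, t4.3}, out.j its boundary
stage C: inputs (t1, t2, t4, t3), connectivity {out.1} {out.2} {out.3} {t1.1} {t1.2} {t1.3} {t2.1} {t2.2} {t2.3} {t3.1} {t3.2} {t3.3} {t4.1} {t4.2, t4.3}, out.j its boundary


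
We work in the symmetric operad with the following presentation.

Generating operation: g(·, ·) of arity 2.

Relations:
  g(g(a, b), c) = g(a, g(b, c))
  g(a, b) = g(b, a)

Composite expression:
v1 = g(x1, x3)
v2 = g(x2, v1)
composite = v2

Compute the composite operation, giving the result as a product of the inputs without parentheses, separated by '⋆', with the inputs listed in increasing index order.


x1 ⋆ x2 ⋆ x3

Reordering under g is free, so list the x-inputs canonically.
g(x1, x3) spells out as x1 ⋆ x3
g(x2, g(x1, x3)) spells out as x2 ⋆ x1 ⋆ x3
commutativity sorts the factors: x1 ⋆ x2 ⋆ x3


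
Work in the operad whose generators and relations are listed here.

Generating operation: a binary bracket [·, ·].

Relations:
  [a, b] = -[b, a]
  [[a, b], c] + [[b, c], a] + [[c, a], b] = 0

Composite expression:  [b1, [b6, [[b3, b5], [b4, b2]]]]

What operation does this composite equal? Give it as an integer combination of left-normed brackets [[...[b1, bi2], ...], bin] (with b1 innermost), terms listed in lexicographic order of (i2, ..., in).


-[[[[[b1, b2], b4], b3], b5], b6] + [[[[[b1, b2], b4], b5], b3], b6] + [[[[[b1, b3], b5], b2], b4], b6] - [[[[[b1, b3], b5], b4], b2], b6] + [[[[[b1, b4], b2], b3], b5], b6] - [[[[[b1, b4], b2], b5], b3], b6] - [[[[[b1, b5], b3], b2], b4], b6] + [[[[[b1, b5], b3], b4], b2], b6] + [[[[[b1, b6], b2], b4], b3], b5] - [[[[[b1, b6], b2], b4], b5], b3] - [[[[[b1, b6], b3], b5], b2], b4] + [[[[[b1, b6], b3], b5], b4], b2] - [[[[[b1, b6], b4], b2], b3], b5] + [[[[[b1, b6], b4], b2], b5], b3] + [[[[[b1, b6], b5], b3], b2], b4] - [[[[[b1, b6], b5], b3], b4], b2]

In the tensor algebra, words opening b1 carry the b1-anchored form.
Composite bracket: [b1, [b6, [[b3, b5], [b4, b2]]]]
Applying ab - ba throughout gives 32 signed words (2^5 = 32).
Collect the words opening with b1:
  word b1b2b4b3b5b6 has sign -1, contributing -[[[[[b1, b2], b4], b3], b5], b6]
  word b1b2b4b5b3b6 has sign +1, contributing +[[[[[b1, b2], b4], b5], b3], b6]
  word b1b3b5b2b4b6 has sign +1, contributing +[[[[[b1, b3], b5], b2], b4], b6]
  word b1b3b5b4b2b6 has sign -1, contributing -[[[[[b1, b3], b5], b4], b2], b6]
  word b1b4b2b3b5b6 has sign +1, contributing +[[[[[b1, b4], b2], b3], b5], b6]
  word b1b4b2b5b3b6 has sign -1, contributing -[[[[[b1, b4], b2], b5], b3], b6]
  word b1b5b3b2b4b6 has sign -1, contributing -[[[[[b1, b5], b3], b2], b4], b6]
  word b1b5b3b4b2b6 has sign +1, contributing +[[[[[b1, b5], b3], b4], b2], b6]
  word b1b6b2b4b3b5 has sign +1, contributing +[[[[[b1, b6], b2], b4], b3], b5]
  word b1b6b2b4b5b3 has sign -1, contributing -[[[[[b1, b6], b2], b4], b5], b3]
  word b1b6b3b5b2b4 has sign -1, contributing -[[[[[b1, b6], b3], b5], b2], b4]
  word b1b6b3b5b4b2 has sign +1, contributing +[[[[[b1, b6], b3], b5], b4], b2]
  word b1b6b4b2b3b5 has sign -1, contributing -[[[[[b1, b6], b4], b2], b3], b5]
  word b1b6b4b2b5b3 has sign +1, contributing +[[[[[b1, b6], b4], b2], b5], b3]
  word b1b6b5b3b2b4 has sign +1, contributing +[[[[[b1, b6], b5], b3], b2], b4]
  word b1b6b5b3b4b2 has sign -1, contributing -[[[[[b1, b6], b5], b3], b4], b2]


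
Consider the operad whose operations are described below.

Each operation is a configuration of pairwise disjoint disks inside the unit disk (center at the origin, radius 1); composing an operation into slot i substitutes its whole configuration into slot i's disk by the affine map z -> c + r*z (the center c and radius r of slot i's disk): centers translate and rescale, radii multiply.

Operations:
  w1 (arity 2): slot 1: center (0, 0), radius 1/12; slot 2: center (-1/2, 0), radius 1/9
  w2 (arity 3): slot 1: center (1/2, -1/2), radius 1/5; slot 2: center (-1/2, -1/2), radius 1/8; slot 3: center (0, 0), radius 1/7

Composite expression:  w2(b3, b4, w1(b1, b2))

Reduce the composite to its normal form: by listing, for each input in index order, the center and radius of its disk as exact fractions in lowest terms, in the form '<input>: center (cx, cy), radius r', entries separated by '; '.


b1: center (0, 0), radius 1/84; b2: center (-1/14, 0), radius 1/63; b3: center (1/2, -1/2), radius 1/5; b4: center (-1/2, -1/2), radius 1/8

Only the slot chain above each b matters under w2; compose those maps.
b3: after 1 affine step, its disk has center (1/2, -1/2), radius 1/5
b4: after 1 affine step, its disk has center (-1/2, -1/2), radius 1/8
b1: after 2 affine steps, its disk has center (0, 0), radius 1/84
b2: after 2 affine steps, its disk has center (-1/14, 0), radius 1/63


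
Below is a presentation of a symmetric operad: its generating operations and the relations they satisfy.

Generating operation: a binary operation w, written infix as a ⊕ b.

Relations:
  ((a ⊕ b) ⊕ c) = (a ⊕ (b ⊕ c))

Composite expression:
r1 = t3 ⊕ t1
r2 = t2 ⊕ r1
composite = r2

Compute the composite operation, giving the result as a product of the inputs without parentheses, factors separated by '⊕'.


All parenthesizations of w agree; list the t-inputs left to right.
(t3 ⊕ t1) reduces to t3 ⊕ t1
(t2 ⊕ (t3 ⊕ t1)) reduces to t2 ⊕ t3 ⊕ t1

t2 ⊕ t3 ⊕ t1


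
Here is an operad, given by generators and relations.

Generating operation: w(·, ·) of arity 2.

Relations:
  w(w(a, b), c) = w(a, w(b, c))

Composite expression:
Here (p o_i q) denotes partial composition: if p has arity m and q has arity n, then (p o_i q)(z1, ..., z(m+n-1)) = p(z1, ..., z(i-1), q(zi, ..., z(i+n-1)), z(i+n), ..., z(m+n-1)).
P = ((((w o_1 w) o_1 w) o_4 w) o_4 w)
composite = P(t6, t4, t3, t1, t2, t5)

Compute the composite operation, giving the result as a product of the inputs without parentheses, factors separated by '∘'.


t6 ∘ t4 ∘ t3 ∘ t1 ∘ t2 ∘ t5

Associativity of w dissolves the nesting; only the t-input order survives.
w(t6, t4) linearizes to t6 ∘ t4
w(w(t6, t4), t3) linearizes to t6 ∘ t4 ∘ t3
w(t1, t2) linearizes to t1 ∘ t2
w(w(t1, t2), t5) linearizes to t1 ∘ t2 ∘ t5
w(w(w(t6, t4), t3), w(w(t1, t2), t5)) linearizes to t6 ∘ t4 ∘ t3 ∘ t1 ∘ t2 ∘ t5


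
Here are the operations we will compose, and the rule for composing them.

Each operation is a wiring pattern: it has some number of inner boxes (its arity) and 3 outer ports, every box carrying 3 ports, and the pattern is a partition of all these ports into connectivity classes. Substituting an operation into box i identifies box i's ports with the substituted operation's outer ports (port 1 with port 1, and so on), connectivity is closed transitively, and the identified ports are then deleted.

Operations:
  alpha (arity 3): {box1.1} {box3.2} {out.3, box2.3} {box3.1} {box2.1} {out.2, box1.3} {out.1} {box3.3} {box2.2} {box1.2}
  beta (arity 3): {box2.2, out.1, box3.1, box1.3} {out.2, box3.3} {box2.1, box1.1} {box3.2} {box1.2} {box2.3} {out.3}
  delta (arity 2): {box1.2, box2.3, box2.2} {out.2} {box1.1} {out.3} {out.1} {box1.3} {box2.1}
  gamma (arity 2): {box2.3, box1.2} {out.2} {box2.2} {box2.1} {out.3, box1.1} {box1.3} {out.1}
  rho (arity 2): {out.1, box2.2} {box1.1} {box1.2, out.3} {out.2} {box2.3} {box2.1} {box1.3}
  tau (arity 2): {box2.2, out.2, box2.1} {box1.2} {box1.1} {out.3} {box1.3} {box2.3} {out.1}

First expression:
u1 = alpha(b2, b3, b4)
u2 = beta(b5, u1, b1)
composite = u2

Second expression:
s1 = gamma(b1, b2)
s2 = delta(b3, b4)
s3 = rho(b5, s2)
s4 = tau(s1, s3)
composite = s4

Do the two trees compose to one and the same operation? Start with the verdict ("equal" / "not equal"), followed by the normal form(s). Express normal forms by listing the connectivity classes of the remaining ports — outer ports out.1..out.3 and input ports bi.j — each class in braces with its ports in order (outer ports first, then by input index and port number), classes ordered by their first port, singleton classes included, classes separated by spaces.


not equal — first {out.1, b1.1, b2.3, b5.3} {out.2, b1.3} {out.3} {b1.2} {b2.1} {b2.2} {b3.1} {b3.2} {b3.3} {b4.1} {b4.2} {b4.3} {b5.1} {b5.2}, second {out.1} {out.2} {out.3} {b1.1} {b1.2, b2.3} {b1.3} {b2.1} {b2.2} {b3.1} {b3.2, b4.2, b4.3} {b3.3} {b4.1} {b5.1} {b5.2} {b5.3}

In normal form, the first expression is {out.1, b1.1, b2.3, b5.3} {out.2, b1.3} {out.3} {b1.2} {b2.1} {b2.2} {b3.1} {b3.2} {b3.3} {b4.1} {b4.2} {b4.3} {b5.1} {b5.2}
In normal form, the second expression is {out.1} {out.2} {out.3} {b1.1} {b1.2, b2.3} {b1.3} {b2.1} {b2.2} {b3.1} {b3.2, b4.2, b4.3} {b3.3} {b4.1} {b5.1} {b5.2} {b5.3}
The normal forms differ: not equal.


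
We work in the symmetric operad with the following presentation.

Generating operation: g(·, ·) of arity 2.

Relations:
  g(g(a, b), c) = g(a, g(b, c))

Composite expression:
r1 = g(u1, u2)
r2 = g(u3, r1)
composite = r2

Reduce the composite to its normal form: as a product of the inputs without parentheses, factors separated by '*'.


u3 * u1 * u2

Under associativity of g, the answer is the u's in reading order.
g(u1, u2) reduces to u1 * u2
g(u3, g(u1, u2)) reduces to u3 * u1 * u2


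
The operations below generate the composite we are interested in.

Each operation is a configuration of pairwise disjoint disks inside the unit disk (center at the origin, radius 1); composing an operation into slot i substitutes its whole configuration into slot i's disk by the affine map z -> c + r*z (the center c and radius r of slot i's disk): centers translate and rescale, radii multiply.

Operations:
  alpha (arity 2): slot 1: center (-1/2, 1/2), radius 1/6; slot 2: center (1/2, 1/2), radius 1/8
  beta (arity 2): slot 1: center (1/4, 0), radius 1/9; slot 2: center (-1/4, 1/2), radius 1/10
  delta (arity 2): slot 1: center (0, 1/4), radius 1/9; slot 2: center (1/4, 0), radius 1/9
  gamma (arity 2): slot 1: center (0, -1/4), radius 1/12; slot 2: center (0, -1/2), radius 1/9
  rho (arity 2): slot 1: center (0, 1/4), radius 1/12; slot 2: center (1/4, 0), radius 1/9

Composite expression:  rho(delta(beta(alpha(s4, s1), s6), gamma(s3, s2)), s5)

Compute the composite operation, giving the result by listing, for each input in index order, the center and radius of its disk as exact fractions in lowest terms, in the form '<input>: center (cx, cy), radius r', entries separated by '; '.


Follow each s-input down from rho: c' goes to c + r*c', radius to r*r'.
input s4: composing its 4 substitution steps yields center (7/3888, 1055/3888), radius 1/5832
input s1: composing its 4 substitution steps yields center (11/3888, 1055/3888), radius 1/7776
input s6: composing its 3 substitution steps yields center (-1/432, 119/432), radius 1/1080
input s3: composing its 3 substitution steps yields center (1/48, 107/432), radius 1/1296
input s2: composing its 3 substitution steps yields center (1/48, 53/216), radius 1/972
input s5: composing its 1 substitution step yields center (1/4, 0), radius 1/9

s1: center (11/3888, 1055/3888), radius 1/7776; s2: center (1/48, 53/216), radius 1/972; s3: center (1/48, 107/432), radius 1/1296; s4: center (7/3888, 1055/3888), radius 1/5832; s5: center (1/4, 0), radius 1/9; s6: center (-1/432, 119/432), radius 1/1080


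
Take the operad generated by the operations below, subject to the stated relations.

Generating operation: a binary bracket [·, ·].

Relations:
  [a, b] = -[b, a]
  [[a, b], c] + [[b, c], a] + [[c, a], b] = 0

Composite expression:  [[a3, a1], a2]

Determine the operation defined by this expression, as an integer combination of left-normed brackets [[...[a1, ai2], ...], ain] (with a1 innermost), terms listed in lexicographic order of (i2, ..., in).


-[[a1, a3], a2]

Antisymmetry and Jacobi reduce to a1-anchored left-normed brackets.
Composite bracket: [[a3, a1], a2]
Under [a, b] = ab - ba we get 4 signed associative words (2^2 = 4).
The a1-initial words carry the normal form:
  a1a3a2 appears with sign -1, giving the term -[[a1, a3], a2]


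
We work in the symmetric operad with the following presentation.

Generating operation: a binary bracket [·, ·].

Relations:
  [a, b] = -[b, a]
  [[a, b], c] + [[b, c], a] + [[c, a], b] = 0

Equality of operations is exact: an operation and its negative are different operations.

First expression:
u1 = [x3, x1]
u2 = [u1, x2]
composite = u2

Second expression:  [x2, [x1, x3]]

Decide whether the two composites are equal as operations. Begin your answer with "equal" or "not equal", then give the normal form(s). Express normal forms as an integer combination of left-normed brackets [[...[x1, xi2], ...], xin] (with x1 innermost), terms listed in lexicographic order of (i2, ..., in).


equal; both compose to -[[x1, x3], x2]

Reducing the first expression gives -[[x1, x3], x2]
Reducing the second expression gives -[[x1, x3], x2]
One common form — equal.
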